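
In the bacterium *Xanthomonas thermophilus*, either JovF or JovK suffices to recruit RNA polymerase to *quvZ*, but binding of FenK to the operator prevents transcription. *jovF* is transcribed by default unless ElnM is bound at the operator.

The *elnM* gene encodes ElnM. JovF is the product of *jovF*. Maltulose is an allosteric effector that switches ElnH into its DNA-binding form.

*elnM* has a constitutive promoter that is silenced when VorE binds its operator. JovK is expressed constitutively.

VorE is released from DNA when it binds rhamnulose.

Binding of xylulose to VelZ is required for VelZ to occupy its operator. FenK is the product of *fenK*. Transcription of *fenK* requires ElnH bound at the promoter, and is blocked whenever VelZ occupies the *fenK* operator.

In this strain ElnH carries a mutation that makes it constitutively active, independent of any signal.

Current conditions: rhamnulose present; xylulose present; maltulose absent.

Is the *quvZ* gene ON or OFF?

Rhamnulose is present, so VorE is inactive.
With no repressor bound, *elnM* is transcribed.
So ElnM is produced and active.
With repressor ElnM bound, *jovF* is not transcribed.
So JovF is not produced.
Xylulose is present, so VelZ is active.
ElnH is constitutively active in this strain.
With repressor VelZ bound, *fenK* is not transcribed.
So FenK is not produced.
JovK is produced constitutively and is active.
Activator JovK is present, so *quvZ* is transcribed.

ON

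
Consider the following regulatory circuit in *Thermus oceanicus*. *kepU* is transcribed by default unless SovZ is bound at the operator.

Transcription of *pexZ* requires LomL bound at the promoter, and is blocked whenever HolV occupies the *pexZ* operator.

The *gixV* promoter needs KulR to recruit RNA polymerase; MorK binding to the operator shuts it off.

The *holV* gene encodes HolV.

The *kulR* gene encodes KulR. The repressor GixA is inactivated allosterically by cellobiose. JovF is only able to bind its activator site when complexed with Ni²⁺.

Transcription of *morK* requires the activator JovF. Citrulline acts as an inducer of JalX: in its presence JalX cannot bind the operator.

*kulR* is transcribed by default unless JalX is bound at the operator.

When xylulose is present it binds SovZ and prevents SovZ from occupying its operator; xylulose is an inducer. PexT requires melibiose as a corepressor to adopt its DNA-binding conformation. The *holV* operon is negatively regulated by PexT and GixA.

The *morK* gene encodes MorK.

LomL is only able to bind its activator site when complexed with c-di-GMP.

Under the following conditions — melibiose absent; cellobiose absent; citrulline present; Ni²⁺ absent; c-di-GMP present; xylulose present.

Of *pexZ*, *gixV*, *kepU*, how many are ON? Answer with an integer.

3

Melibiose is absent, so PexT is inactive.
Cellobiose is absent, so GixA is active.
With repressor GixA bound, *holV* is not transcribed.
So HolV is not produced.
c-di-GMP is present, so LomL is active.
No repressor is bound and LomL is active, so *pexZ* is transcribed.
→ *pexZ* is ON.
Ni²⁺ is absent, so JovF is inactive.
Required activator JovF is absent, so *morK* is not transcribed.
So MorK is not produced.
Citrulline is present, so JalX is inactive.
With no repressor bound, *kulR* is transcribed.
So KulR is produced and active.
No repressor is bound and KulR is active, so *gixV* is transcribed.
→ *gixV* is ON.
Xylulose is present, so SovZ is inactive.
With no repressor bound, *kepU* is transcribed.
→ *kepU* is ON.
3 of the 3 genes are transcribed.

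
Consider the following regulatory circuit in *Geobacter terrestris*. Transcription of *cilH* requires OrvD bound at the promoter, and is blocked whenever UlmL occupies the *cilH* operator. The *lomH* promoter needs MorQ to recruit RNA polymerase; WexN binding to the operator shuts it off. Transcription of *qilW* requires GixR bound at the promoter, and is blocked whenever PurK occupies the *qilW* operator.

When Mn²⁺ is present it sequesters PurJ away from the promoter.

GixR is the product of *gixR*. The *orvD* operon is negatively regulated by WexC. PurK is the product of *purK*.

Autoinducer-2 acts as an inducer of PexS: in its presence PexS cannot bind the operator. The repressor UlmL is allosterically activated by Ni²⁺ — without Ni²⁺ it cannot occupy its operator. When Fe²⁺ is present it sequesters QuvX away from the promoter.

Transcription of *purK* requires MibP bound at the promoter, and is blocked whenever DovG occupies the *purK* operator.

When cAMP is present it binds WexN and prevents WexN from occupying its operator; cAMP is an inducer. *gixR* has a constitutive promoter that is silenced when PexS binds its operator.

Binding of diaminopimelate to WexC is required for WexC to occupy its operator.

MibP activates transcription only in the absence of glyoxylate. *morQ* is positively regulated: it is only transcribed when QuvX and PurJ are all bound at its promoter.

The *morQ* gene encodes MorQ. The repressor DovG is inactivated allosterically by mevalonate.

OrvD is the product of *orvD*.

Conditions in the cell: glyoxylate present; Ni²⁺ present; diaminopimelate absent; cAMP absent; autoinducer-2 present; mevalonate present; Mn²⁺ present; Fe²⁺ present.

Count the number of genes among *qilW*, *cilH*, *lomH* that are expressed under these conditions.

Autoinducer-2 is present, so PexS is inactive.
With no repressor bound, *gixR* is transcribed.
So GixR is produced and active.
Mevalonate is present, so DovG is inactive.
Glyoxylate is present, so MibP is inactive.
Required activator MibP is absent, so *purK* is not transcribed.
So PurK is not produced.
No repressor is bound and GixR is active, so *qilW* is transcribed.
→ *qilW* is ON.
Diaminopimelate is absent, so WexC is inactive.
With no repressor bound, *orvD* is transcribed.
So OrvD is produced and active.
Ni²⁺ is present, so UlmL is active.
With repressor UlmL bound, *cilH* is not transcribed.
→ *cilH* is OFF.
cAMP is absent, so WexN is active.
Fe²⁺ is present, so QuvX is inactive.
Mn²⁺ is present, so PurJ is inactive.
Required activator QuvX is absent, so *morQ* is not transcribed.
So MorQ is not produced.
With repressor WexN bound, *lomH* is not transcribed.
→ *lomH* is OFF.
1 of the 3 genes is transcribed.

1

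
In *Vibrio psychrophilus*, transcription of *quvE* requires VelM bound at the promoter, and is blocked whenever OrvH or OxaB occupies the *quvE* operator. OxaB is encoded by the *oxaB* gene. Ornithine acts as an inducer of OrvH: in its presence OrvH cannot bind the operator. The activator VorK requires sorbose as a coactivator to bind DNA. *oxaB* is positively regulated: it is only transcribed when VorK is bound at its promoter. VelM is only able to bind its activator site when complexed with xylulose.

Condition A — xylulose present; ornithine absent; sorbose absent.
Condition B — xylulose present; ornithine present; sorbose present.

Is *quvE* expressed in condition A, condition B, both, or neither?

Condition A:
Xylulose is present, so VelM is active.
Ornithine is absent, so OrvH is active.
Sorbose is absent, so VorK is inactive.
Required activator VorK is absent, so *oxaB* is not transcribed.
So OxaB is not produced.
With repressor OrvH bound, *quvE* is not transcribed.
→ *quvE* is OFF in A.
Condition B:
Xylulose is present, so VelM is active.
Ornithine is present, so OrvH is inactive.
Sorbose is present, so VorK is active.
No repressor is bound and VorK is active, so *oxaB* is transcribed.
So OxaB is produced and active.
With repressor OxaB bound, *quvE* is not transcribed.
→ *quvE* is OFF in B.

neither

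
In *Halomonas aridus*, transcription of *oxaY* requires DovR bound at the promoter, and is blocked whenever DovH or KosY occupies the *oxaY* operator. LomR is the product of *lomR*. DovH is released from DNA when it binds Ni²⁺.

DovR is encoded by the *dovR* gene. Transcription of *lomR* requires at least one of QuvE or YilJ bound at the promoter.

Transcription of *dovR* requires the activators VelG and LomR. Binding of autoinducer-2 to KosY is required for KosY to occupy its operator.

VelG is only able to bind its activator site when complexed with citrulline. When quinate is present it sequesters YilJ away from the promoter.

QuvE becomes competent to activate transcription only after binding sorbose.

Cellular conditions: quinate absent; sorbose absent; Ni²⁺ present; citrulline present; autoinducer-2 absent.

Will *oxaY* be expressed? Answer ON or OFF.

ON

Ni²⁺ is present, so DovH is inactive.
Autoinducer-2 is absent, so KosY is inactive.
Citrulline is present, so VelG is active.
Sorbose is absent, so QuvE is inactive.
Quinate is absent, so YilJ is active.
Activator YilJ is present, so *lomR* is transcribed.
So LomR is produced and active.
No repressor is bound and VelG and LomR are active, so *dovR* is transcribed.
So DovR is produced and active.
No repressor is bound and DovR is active, so *oxaY* is transcribed.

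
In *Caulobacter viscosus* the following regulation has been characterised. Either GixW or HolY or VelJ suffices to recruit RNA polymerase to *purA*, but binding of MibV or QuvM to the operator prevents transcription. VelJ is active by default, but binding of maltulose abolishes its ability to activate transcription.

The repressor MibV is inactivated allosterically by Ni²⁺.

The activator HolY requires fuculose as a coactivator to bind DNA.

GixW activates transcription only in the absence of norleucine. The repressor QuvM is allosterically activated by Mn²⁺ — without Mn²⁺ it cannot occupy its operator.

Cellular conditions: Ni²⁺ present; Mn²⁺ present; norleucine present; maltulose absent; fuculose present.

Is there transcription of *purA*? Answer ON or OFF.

OFF

Norleucine is present, so GixW is inactive.
Fuculose is present, so HolY is active.
Ni²⁺ is present, so MibV is inactive.
Mn²⁺ is present, so QuvM is active.
Maltulose is absent, so VelJ is active.
With repressor QuvM bound, *purA* is not transcribed.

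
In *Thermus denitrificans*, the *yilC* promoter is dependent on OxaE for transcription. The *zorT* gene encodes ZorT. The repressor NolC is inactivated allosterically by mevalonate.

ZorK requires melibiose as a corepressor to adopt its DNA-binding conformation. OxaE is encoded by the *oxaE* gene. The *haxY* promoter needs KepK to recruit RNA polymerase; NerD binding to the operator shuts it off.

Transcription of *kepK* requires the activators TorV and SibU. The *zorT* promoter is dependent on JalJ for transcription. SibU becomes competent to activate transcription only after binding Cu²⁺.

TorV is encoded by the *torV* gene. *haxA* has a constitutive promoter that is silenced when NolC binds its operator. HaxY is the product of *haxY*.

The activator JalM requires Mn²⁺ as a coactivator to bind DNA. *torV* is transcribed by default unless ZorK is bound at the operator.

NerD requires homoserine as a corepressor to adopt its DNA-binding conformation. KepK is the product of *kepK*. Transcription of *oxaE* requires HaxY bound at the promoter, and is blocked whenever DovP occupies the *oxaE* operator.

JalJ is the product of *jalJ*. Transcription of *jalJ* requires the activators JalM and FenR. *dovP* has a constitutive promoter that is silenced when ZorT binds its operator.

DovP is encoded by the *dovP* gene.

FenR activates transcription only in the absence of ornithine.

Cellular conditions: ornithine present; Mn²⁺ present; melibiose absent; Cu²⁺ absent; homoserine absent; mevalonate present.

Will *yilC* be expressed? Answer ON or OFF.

OFF

Melibiose is absent, so ZorK is inactive.
With no repressor bound, *torV* is transcribed.
So TorV is produced and active.
Cu²⁺ is absent, so SibU is inactive.
Required activator SibU is absent, so *kepK* is not transcribed.
So KepK is not produced.
Homoserine is absent, so NerD is inactive.
Required activator KepK is absent, so *haxY* is not transcribed.
So HaxY is not produced.
Mn²⁺ is present, so JalM is active.
Ornithine is present, so FenR is inactive.
Required activator FenR is absent, so *jalJ* is not transcribed.
So JalJ is not produced.
Required activator JalJ is absent, so *zorT* is not transcribed.
So ZorT is not produced.
With no repressor bound, *dovP* is transcribed.
So DovP is produced and active.
With repressor DovP bound, *oxaE* is not transcribed.
So OxaE is not produced.
Required activator OxaE is absent, so *yilC* is not transcribed.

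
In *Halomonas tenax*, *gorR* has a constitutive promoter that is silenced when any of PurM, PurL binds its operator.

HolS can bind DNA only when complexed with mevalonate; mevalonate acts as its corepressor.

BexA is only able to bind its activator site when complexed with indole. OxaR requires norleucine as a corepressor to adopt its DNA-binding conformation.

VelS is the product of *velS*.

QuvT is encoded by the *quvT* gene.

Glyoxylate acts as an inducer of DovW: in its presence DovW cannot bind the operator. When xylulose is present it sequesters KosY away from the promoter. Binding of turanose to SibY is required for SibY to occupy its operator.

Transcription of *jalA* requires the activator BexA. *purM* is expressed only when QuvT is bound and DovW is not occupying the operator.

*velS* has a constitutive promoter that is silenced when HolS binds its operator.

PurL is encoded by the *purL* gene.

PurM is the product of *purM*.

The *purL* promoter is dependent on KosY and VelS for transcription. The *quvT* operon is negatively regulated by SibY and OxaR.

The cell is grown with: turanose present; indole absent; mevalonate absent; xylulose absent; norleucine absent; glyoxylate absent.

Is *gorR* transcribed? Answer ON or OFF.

Glyoxylate is absent, so DovW is active.
Turanose is present, so SibY is active.
Norleucine is absent, so OxaR is inactive.
With repressor SibY bound, *quvT* is not transcribed.
So QuvT is not produced.
With repressor DovW bound, *purM* is not transcribed.
So PurM is not produced.
Xylulose is absent, so KosY is active.
Mevalonate is absent, so HolS is inactive.
With no repressor bound, *velS* is transcribed.
So VelS is produced and active.
No repressor is bound and KosY and VelS are active, so *purL* is transcribed.
So PurL is produced and active.
With repressor PurL bound, *gorR* is not transcribed.

OFF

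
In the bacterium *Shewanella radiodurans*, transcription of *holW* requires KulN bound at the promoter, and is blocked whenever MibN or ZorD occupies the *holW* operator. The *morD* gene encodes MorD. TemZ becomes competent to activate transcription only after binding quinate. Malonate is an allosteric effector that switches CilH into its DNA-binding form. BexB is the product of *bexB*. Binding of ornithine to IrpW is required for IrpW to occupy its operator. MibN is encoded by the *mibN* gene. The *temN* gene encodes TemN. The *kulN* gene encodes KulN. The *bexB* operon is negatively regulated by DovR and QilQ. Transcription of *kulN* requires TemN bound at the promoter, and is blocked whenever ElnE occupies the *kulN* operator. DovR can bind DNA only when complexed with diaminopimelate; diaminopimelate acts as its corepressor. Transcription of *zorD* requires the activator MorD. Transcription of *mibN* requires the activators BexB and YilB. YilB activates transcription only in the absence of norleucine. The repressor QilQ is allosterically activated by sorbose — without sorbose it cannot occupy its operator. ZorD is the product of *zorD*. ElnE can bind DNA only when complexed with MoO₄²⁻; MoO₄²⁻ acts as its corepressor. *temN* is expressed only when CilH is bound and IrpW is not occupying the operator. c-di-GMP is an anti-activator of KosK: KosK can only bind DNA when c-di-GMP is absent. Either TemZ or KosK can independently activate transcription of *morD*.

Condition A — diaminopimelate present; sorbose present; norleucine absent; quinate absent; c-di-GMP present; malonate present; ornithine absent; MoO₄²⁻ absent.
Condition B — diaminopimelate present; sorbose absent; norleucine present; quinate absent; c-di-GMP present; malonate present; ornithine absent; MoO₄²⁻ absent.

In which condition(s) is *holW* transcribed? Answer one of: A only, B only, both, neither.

both

Condition A:
Diaminopimelate is present, so DovR is active.
Sorbose is present, so QilQ is active.
With repressor DovR bound, *bexB* is not transcribed.
So BexB is not produced.
Norleucine is absent, so YilB is active.
Required activator BexB is absent, so *mibN* is not transcribed.
So MibN is not produced.
Quinate is absent, so TemZ is inactive.
c-di-GMP is present, so KosK is inactive.
No activator is available at the *morD* promoter, so *morD* is not transcribed.
So MorD is not produced.
Required activator MorD is absent, so *zorD* is not transcribed.
So ZorD is not produced.
Malonate is present, so CilH is active.
Ornithine is absent, so IrpW is inactive.
No repressor is bound and CilH is active, so *temN* is transcribed.
So TemN is produced and active.
MoO₄²⁻ is absent, so ElnE is inactive.
No repressor is bound and TemN is active, so *kulN* is transcribed.
So KulN is produced and active.
No repressor is bound and KulN is active, so *holW* is transcribed.
→ *holW* is ON in A.
Condition B:
Diaminopimelate is present, so DovR is active.
Sorbose is absent, so QilQ is inactive.
With repressor DovR bound, *bexB* is not transcribed.
So BexB is not produced.
Norleucine is present, so YilB is inactive.
Required activator BexB is absent, so *mibN* is not transcribed.
So MibN is not produced.
Quinate is absent, so TemZ is inactive.
c-di-GMP is present, so KosK is inactive.
No activator is available at the *morD* promoter, so *morD* is not transcribed.
So MorD is not produced.
Required activator MorD is absent, so *zorD* is not transcribed.
So ZorD is not produced.
Malonate is present, so CilH is active.
Ornithine is absent, so IrpW is inactive.
No repressor is bound and CilH is active, so *temN* is transcribed.
So TemN is produced and active.
MoO₄²⁻ is absent, so ElnE is inactive.
No repressor is bound and TemN is active, so *kulN* is transcribed.
So KulN is produced and active.
No repressor is bound and KulN is active, so *holW* is transcribed.
→ *holW* is ON in B.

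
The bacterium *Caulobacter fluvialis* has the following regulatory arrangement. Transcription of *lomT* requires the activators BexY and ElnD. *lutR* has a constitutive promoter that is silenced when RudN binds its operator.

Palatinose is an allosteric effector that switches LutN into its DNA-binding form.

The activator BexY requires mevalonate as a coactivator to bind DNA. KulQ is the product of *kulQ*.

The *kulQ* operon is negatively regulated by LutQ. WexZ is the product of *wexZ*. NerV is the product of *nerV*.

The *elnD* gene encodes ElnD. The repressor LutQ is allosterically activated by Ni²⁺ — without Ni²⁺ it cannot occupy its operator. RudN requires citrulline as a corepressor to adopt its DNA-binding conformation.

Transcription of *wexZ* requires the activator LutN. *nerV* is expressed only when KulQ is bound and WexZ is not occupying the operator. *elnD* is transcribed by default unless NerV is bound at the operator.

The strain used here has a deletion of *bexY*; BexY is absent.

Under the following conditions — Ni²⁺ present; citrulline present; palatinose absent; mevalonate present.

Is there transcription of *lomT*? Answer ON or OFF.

BexY is non-functional in this strain, so it has no effect.
Palatinose is absent, so LutN is inactive.
Required activator LutN is absent, so *wexZ* is not transcribed.
So WexZ is not produced.
Ni²⁺ is present, so LutQ is active.
With repressor LutQ bound, *kulQ* is not transcribed.
So KulQ is not produced.
Required activator KulQ is absent, so *nerV* is not transcribed.
So NerV is not produced.
With no repressor bound, *elnD* is transcribed.
So ElnD is produced and active.
Required activator BexY is absent, so *lomT* is not transcribed.

OFF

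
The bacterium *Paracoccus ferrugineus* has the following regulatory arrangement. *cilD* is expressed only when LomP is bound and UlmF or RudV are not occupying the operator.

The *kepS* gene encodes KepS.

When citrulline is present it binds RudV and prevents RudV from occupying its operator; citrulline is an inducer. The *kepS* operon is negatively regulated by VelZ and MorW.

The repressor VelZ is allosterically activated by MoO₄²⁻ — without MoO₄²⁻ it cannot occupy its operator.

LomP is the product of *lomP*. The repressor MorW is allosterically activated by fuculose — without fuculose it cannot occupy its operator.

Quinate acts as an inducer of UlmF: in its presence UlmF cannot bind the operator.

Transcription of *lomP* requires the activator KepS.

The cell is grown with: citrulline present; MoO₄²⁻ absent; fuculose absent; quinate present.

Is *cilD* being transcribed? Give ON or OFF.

MoO₄²⁻ is absent, so VelZ is inactive.
Fuculose is absent, so MorW is inactive.
With no repressor bound, *kepS* is transcribed.
So KepS is produced and active.
No repressor is bound and KepS is active, so *lomP* is transcribed.
So LomP is produced and active.
Quinate is present, so UlmF is inactive.
Citrulline is present, so RudV is inactive.
No repressor is bound and LomP is active, so *cilD* is transcribed.

ON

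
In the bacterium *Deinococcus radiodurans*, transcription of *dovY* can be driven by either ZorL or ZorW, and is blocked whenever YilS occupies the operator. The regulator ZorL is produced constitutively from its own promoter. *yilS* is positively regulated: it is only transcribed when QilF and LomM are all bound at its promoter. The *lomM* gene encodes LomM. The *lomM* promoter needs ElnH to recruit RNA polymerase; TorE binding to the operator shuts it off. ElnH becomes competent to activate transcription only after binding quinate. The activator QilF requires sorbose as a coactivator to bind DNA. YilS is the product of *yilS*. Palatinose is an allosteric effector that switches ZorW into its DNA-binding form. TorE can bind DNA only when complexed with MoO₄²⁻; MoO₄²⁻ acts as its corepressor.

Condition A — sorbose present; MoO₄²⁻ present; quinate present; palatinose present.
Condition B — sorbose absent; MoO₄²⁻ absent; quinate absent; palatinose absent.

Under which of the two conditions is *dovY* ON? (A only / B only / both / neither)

Condition A:
Sorbose is present, so QilF is active.
MoO₄²⁻ is present, so TorE is active.
Quinate is present, so ElnH is active.
With repressor TorE bound, *lomM* is not transcribed.
So LomM is not produced.
Required activator LomM is absent, so *yilS* is not transcribed.
So YilS is not produced.
ZorL is produced constitutively and is active.
Palatinose is present, so ZorW is active.
Activator ZorL is present, so *dovY* is transcribed.
→ *dovY* is ON in A.
Condition B:
Sorbose is absent, so QilF is inactive.
MoO₄²⁻ is absent, so TorE is inactive.
Quinate is absent, so ElnH is inactive.
Required activator ElnH is absent, so *lomM* is not transcribed.
So LomM is not produced.
Required activator QilF is absent, so *yilS* is not transcribed.
So YilS is not produced.
ZorL is produced constitutively and is active.
Palatinose is absent, so ZorW is inactive.
Activator ZorL is present, so *dovY* is transcribed.
→ *dovY* is ON in B.

both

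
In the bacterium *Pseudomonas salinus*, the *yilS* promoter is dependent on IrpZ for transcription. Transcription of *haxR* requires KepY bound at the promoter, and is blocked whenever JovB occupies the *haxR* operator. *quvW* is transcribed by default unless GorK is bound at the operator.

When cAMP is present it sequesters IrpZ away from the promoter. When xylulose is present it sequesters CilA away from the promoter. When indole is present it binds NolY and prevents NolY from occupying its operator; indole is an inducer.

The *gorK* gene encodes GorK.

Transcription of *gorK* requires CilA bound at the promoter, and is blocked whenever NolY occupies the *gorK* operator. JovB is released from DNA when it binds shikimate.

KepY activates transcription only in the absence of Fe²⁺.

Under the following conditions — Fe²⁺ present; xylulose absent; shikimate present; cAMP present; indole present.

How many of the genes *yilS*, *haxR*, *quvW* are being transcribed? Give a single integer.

cAMP is present, so IrpZ is inactive.
Required activator IrpZ is absent, so *yilS* is not transcribed.
→ *yilS* is OFF.
Shikimate is present, so JovB is inactive.
Fe²⁺ is present, so KepY is inactive.
Required activator KepY is absent, so *haxR* is not transcribed.
→ *haxR* is OFF.
Indole is present, so NolY is inactive.
Xylulose is absent, so CilA is active.
No repressor is bound and CilA is active, so *gorK* is transcribed.
So GorK is produced and active.
With repressor GorK bound, *quvW* is not transcribed.
→ *quvW* is OFF.
0 of the 3 genes are transcribed.

0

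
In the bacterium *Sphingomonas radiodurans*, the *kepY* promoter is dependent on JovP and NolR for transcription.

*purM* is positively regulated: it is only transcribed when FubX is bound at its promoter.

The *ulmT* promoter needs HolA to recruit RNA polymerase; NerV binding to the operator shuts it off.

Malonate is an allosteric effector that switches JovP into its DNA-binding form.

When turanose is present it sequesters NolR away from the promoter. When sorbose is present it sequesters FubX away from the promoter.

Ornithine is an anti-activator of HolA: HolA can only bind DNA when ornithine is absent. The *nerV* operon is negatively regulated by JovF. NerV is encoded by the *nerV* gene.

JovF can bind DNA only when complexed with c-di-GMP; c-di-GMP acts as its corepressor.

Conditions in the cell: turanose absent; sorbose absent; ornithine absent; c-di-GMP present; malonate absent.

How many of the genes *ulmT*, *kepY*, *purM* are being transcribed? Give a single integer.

2

Ornithine is absent, so HolA is active.
c-di-GMP is present, so JovF is active.
With repressor JovF bound, *nerV* is not transcribed.
So NerV is not produced.
No repressor is bound and HolA is active, so *ulmT* is transcribed.
→ *ulmT* is ON.
Malonate is absent, so JovP is inactive.
Turanose is absent, so NolR is active.
Required activator JovP is absent, so *kepY* is not transcribed.
→ *kepY* is OFF.
Sorbose is absent, so FubX is active.
No repressor is bound and FubX is active, so *purM* is transcribed.
→ *purM* is ON.
2 of the 3 genes are transcribed.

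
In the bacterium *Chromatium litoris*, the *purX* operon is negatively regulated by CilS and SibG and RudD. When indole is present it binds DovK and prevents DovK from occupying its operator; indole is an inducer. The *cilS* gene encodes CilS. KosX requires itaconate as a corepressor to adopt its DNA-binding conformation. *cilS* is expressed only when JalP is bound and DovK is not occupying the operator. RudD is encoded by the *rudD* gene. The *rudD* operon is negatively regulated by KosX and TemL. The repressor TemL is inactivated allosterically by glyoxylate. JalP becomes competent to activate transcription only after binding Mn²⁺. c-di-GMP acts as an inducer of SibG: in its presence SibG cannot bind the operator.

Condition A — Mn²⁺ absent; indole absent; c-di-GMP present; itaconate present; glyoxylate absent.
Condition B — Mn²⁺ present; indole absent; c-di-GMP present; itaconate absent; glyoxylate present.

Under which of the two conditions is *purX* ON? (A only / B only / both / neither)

Condition A:
Mn²⁺ is absent, so JalP is inactive.
Indole is absent, so DovK is active.
With repressor DovK bound, *cilS* is not transcribed.
So CilS is not produced.
c-di-GMP is present, so SibG is inactive.
Itaconate is present, so KosX is active.
Glyoxylate is absent, so TemL is active.
With repressor KosX bound, *rudD* is not transcribed.
So RudD is not produced.
With no repressor bound, *purX* is transcribed.
→ *purX* is ON in A.
Condition B:
Mn²⁺ is present, so JalP is active.
Indole is absent, so DovK is active.
With repressor DovK bound, *cilS* is not transcribed.
So CilS is not produced.
c-di-GMP is present, so SibG is inactive.
Itaconate is absent, so KosX is inactive.
Glyoxylate is present, so TemL is inactive.
With no repressor bound, *rudD* is transcribed.
So RudD is produced and active.
With repressor RudD bound, *purX* is not transcribed.
→ *purX* is OFF in B.

A only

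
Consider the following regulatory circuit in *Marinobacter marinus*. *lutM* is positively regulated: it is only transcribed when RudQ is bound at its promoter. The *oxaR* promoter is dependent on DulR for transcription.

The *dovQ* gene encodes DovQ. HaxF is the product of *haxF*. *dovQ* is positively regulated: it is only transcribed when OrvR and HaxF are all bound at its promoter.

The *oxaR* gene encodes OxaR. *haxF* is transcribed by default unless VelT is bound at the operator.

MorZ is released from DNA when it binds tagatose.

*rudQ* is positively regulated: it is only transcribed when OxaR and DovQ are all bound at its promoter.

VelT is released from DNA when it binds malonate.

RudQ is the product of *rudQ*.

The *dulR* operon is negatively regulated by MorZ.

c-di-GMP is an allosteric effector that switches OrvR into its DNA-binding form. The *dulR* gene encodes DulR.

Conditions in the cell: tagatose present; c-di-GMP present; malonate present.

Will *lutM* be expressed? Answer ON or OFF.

ON

Tagatose is present, so MorZ is inactive.
With no repressor bound, *dulR* is transcribed.
So DulR is produced and active.
No repressor is bound and DulR is active, so *oxaR* is transcribed.
So OxaR is produced and active.
c-di-GMP is present, so OrvR is active.
Malonate is present, so VelT is inactive.
With no repressor bound, *haxF* is transcribed.
So HaxF is produced and active.
No repressor is bound and OrvR and HaxF are active, so *dovQ* is transcribed.
So DovQ is produced and active.
No repressor is bound and OxaR and DovQ are active, so *rudQ* is transcribed.
So RudQ is produced and active.
No repressor is bound and RudQ is active, so *lutM* is transcribed.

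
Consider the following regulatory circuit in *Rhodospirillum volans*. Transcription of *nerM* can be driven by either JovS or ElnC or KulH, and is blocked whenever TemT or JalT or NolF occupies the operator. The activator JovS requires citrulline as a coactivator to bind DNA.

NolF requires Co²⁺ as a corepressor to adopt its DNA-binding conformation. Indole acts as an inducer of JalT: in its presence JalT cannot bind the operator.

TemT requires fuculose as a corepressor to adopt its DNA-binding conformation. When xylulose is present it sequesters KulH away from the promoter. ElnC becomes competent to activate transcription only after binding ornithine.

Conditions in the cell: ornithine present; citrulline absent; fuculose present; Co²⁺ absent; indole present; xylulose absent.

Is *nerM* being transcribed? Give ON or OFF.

Citrulline is absent, so JovS is inactive.
Ornithine is present, so ElnC is active.
Xylulose is absent, so KulH is active.
Fuculose is present, so TemT is active.
Indole is present, so JalT is inactive.
Co²⁺ is absent, so NolF is inactive.
With repressor TemT bound, *nerM* is not transcribed.

OFF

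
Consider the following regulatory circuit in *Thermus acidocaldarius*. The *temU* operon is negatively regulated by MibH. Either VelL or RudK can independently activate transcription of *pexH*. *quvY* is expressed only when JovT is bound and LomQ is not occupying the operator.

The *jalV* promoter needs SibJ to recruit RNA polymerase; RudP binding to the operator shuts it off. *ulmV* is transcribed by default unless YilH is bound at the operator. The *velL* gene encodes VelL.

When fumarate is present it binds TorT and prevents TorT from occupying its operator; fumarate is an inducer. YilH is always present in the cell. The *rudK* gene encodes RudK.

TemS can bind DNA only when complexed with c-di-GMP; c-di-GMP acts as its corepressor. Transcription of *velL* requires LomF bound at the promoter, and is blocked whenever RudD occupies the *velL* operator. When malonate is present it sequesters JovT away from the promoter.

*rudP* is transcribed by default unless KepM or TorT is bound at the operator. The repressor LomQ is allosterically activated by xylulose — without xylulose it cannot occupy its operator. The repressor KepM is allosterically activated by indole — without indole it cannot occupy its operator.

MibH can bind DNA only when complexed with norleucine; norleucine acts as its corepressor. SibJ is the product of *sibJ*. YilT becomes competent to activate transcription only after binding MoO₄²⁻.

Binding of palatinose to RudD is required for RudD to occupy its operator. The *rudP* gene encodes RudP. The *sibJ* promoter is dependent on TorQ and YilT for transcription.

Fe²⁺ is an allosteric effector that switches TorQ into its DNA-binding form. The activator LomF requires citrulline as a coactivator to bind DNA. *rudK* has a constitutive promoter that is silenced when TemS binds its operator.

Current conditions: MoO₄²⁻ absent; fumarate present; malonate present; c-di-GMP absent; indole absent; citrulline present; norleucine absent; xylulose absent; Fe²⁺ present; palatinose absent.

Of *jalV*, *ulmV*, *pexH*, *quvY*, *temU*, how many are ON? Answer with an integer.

Fe²⁺ is present, so TorQ is active.
MoO₄²⁻ is absent, so YilT is inactive.
Required activator YilT is absent, so *sibJ* is not transcribed.
So SibJ is not produced.
Indole is absent, so KepM is inactive.
Fumarate is present, so TorT is inactive.
With no repressor bound, *rudP* is transcribed.
So RudP is produced and active.
With repressor RudP bound, *jalV* is not transcribed.
→ *jalV* is OFF.
YilH is produced constitutively and is active.
With repressor YilH bound, *ulmV* is not transcribed.
→ *ulmV* is OFF.
Citrulline is present, so LomF is active.
Palatinose is absent, so RudD is inactive.
No repressor is bound and LomF is active, so *velL* is transcribed.
So VelL is produced and active.
c-di-GMP is absent, so TemS is inactive.
With no repressor bound, *rudK* is transcribed.
So RudK is produced and active.
Activator VelL is present, so *pexH* is transcribed.
→ *pexH* is ON.
Malonate is present, so JovT is inactive.
Xylulose is absent, so LomQ is inactive.
Required activator JovT is absent, so *quvY* is not transcribed.
→ *quvY* is OFF.
Norleucine is absent, so MibH is inactive.
With no repressor bound, *temU* is transcribed.
→ *temU* is ON.
2 of the 5 genes are transcribed.

2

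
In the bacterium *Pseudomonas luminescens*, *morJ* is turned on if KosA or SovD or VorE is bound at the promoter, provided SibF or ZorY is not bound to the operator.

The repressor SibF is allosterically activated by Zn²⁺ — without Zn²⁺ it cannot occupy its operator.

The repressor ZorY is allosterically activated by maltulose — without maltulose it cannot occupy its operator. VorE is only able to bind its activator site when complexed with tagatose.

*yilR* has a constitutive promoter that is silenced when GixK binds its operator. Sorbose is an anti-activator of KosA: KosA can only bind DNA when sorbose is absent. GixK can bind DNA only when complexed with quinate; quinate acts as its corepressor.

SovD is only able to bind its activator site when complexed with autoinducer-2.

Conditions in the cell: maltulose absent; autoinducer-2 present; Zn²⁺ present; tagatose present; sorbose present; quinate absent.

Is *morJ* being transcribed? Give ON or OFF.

Zn²⁺ is present, so SibF is active.
Sorbose is present, so KosA is inactive.
Autoinducer-2 is present, so SovD is active.
Tagatose is present, so VorE is active.
Maltulose is absent, so ZorY is inactive.
With repressor SibF bound, *morJ* is not transcribed.

OFF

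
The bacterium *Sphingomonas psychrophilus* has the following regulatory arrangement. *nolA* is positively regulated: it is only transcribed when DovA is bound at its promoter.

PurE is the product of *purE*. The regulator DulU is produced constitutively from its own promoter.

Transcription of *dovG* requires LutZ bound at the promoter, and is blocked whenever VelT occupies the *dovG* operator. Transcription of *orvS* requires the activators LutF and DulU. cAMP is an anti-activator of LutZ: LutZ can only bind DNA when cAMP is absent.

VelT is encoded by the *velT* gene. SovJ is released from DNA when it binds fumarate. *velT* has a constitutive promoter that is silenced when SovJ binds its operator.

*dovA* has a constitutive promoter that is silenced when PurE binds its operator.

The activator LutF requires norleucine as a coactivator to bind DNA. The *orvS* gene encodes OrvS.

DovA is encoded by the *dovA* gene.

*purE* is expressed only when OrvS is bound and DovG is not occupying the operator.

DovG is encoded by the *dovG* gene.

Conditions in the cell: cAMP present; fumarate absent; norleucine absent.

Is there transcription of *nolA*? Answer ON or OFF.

Fumarate is absent, so SovJ is active.
With repressor SovJ bound, *velT* is not transcribed.
So VelT is not produced.
cAMP is present, so LutZ is inactive.
Required activator LutZ is absent, so *dovG* is not transcribed.
So DovG is not produced.
Norleucine is absent, so LutF is inactive.
DulU is produced constitutively and is active.
Required activator LutF is absent, so *orvS* is not transcribed.
So OrvS is not produced.
Required activator OrvS is absent, so *purE* is not transcribed.
So PurE is not produced.
With no repressor bound, *dovA* is transcribed.
So DovA is produced and active.
No repressor is bound and DovA is active, so *nolA* is transcribed.

ON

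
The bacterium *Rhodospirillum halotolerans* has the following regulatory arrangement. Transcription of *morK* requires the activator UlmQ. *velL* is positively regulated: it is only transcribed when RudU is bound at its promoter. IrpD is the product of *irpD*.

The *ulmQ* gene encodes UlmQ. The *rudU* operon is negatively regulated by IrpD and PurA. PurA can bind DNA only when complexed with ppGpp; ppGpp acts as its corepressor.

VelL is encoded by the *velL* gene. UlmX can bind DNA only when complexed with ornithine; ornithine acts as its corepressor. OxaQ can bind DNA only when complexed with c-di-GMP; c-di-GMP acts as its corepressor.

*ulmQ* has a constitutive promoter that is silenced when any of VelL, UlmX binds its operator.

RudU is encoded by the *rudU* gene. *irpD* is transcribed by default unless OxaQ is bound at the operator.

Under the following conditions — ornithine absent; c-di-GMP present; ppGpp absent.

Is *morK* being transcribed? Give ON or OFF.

c-di-GMP is present, so OxaQ is active.
With repressor OxaQ bound, *irpD* is not transcribed.
So IrpD is not produced.
ppGpp is absent, so PurA is inactive.
With no repressor bound, *rudU* is transcribed.
So RudU is produced and active.
No repressor is bound and RudU is active, so *velL* is transcribed.
So VelL is produced and active.
Ornithine is absent, so UlmX is inactive.
With repressor VelL bound, *ulmQ* is not transcribed.
So UlmQ is not produced.
Required activator UlmQ is absent, so *morK* is not transcribed.

OFF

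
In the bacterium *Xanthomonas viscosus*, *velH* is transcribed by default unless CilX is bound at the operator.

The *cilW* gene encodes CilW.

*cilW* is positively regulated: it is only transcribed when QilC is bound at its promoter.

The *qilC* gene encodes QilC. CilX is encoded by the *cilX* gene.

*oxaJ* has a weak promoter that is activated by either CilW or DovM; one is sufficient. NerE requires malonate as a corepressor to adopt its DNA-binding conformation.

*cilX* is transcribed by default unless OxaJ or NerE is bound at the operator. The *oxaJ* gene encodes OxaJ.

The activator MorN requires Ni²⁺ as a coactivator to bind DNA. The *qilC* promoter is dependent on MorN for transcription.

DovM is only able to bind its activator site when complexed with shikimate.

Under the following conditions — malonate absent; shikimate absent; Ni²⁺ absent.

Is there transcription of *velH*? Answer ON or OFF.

OFF

Ni²⁺ is absent, so MorN is inactive.
Required activator MorN is absent, so *qilC* is not transcribed.
So QilC is not produced.
Required activator QilC is absent, so *cilW* is not transcribed.
So CilW is not produced.
Shikimate is absent, so DovM is inactive.
No activator is available at the *oxaJ* promoter, so *oxaJ* is not transcribed.
So OxaJ is not produced.
Malonate is absent, so NerE is inactive.
With no repressor bound, *cilX* is transcribed.
So CilX is produced and active.
With repressor CilX bound, *velH* is not transcribed.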